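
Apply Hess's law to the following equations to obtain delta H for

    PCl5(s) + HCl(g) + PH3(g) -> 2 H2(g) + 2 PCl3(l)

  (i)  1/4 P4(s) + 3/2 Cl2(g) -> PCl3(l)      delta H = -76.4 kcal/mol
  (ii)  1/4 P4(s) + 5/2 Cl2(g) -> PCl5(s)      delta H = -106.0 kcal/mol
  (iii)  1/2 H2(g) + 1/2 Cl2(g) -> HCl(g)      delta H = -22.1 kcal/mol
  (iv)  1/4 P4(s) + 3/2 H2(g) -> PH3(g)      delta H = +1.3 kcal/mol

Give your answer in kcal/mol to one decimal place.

(i) × 2 (×2 to match 2 PCl3(l) in the target): (2)·(-76.4) = -152.8 kcal/mol
(ii) reversed (reverse to put PCl5(s) on the reactant side): +106.0 kcal/mol
(iii) reversed (reverse to put HCl(g) on the reactant side): +22.1 kcal/mol
(iv) reversed (PH3(g) must end up as a reactant): -1.3 kcal/mol
By Hess's law, delta H = (-152.8) + (+106.0) + (+22.1) + (-1.3) = -26.0 kcal/mol

delta H = -26.0 kcal/mol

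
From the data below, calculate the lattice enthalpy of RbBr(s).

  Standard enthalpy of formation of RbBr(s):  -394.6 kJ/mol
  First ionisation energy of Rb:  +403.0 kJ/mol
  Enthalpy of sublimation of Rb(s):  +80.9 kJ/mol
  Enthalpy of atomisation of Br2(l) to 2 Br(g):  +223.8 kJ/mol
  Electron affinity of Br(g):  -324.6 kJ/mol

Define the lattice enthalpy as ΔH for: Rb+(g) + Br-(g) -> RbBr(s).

U = -665.8 kJ/mol

ΔHf° = 1·ΔHsub + 1·(ΣIE) + 1/2·D(Br2) + 1·EA + U
-394.6 = 1·(+80.9) + 1·(+403.0) + 1/2·(+223.8) + 1·(-324.6) + U
U = -394.6 − (+271.2) = -665.8 kJ/mol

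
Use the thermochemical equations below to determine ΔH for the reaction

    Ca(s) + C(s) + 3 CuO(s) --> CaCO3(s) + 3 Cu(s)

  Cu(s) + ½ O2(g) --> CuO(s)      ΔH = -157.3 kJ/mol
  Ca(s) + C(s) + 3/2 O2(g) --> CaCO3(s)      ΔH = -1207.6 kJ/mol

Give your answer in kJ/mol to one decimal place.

equation 1 reversed and × 3 (CuO(s) must end up as a reactant; ×3 to match 3 CuO(s) in the target): (-3)·(-157.3) = +471.9 kJ/mol
equation 2 as written (CaCO3(s) already on the product side): -1207.6 kJ/mol
ΔH = (+471.9) + (-1207.6) = -735.7 kJ/mol

ΔH = -735.7 kJ/mol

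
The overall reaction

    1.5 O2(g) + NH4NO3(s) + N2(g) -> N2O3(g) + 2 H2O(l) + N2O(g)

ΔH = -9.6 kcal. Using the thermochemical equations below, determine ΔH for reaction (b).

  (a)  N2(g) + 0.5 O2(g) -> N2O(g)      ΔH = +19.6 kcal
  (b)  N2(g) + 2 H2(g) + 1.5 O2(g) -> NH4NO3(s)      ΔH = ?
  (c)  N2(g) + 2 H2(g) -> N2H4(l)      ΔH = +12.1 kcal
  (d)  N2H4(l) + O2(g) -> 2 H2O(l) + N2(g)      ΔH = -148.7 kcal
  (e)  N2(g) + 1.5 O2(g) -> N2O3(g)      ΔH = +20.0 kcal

(a) as written (N2O(g) already on the product side): +19.6 kcal
(b) reversed (reverse to put NH4NO3(s) on the reactant side): contributes −x
(c) as written: +12.1 kcal
(d) as written (H2O(l) already on the product side): -148.7 kcal
(e) as written (N2O3(g) already on the product side): +20.0 kcal
-9.6 = (+19.6) + (+12.1) + (-148.7) + (+20.0) − x
x = (-9.6 − (-97.0)) / (-1) = -87.4 kcal

ΔH = -87.4 kcal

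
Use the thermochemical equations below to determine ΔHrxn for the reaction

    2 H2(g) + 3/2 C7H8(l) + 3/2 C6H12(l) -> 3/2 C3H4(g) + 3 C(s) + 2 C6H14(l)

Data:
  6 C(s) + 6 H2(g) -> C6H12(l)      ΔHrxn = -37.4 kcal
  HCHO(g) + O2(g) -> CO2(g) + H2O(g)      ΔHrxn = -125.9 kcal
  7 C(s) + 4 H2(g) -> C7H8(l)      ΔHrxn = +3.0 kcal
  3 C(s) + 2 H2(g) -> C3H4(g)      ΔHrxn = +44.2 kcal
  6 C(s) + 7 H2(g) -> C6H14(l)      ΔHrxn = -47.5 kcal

equation 1 reversed and × 3/2 (reverse to put C6H12(l) on the reactant side; ×3/2 to match 3/2 C6H12(l) in the target): (-3/2)·(-37.4) = +56.1 kcal
equation 2: not needed (HCHO(g) appears nowhere else).
equation 3 reversed and × 3/2 (C7H8(l) must end up as a reactant; scale by 3/2 for the 3/2 C7H8(l)): (-3/2)·(+3.0) = -4.5 kcal
equation 4 × 3/2 (×3/2 to match 3/2 C3H4(g) in the target): (3/2)·(+44.2) = +66.3 kcal
equation 5 × 2 (scale by 2 for the 2 C6H14(l)): (2)·(-47.5) = -95.0 kcal
ΔHrxn = (+56.1) + (-4.5) + (+66.3) + (-95.0) = 22.9 kcal

ΔHrxn = 22.9 kcal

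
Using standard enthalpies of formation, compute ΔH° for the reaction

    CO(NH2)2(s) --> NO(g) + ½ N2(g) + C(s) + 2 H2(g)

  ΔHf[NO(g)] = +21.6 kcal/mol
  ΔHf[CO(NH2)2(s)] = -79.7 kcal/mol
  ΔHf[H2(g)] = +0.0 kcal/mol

Products: 1·(+21.6) + 1/2·(+0.0) + 1·(+0.0) + 2·(+0.0) = +21.6
Reactants: 1·(-79.7) = -79.7
ΔH° = (+21.6) − (-79.7) = 101.3 kcal/mol

ΔH° = 101.3 kcal/mol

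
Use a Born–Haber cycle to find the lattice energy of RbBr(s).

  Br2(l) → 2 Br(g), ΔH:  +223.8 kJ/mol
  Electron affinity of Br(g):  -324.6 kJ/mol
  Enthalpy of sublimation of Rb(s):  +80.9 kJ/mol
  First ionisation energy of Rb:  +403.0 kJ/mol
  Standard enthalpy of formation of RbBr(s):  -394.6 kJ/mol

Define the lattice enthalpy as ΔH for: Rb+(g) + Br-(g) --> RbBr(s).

ΔHf° = 1·ΔHsub + 1·(ΣIE) + 1/2·D(Br2) + 1·EA + U
-394.6 = 1·(+80.9) + 1·(+403.0) + 1/2·(+223.8) + 1·(-324.6) + U
U = -394.6 − (+271.2) = -665.8 kJ/mol

U = -665.8 kJ/mol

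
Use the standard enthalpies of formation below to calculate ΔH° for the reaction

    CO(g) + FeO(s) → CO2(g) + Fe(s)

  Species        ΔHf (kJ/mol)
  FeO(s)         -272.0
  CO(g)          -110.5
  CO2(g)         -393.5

ΔH°rxn = Σ nΔHf°(products) − Σ nΔHf°(reactants).
Products: 1·(-393.5) + 1·(+0.0) = -393.5
Reactants: 1·(-110.5) + 1·(-272.0) = -382.5
ΔH° = (-393.5) − (-382.5) = -11.0 kJ/mol

ΔH° = -11.0 kJ/mol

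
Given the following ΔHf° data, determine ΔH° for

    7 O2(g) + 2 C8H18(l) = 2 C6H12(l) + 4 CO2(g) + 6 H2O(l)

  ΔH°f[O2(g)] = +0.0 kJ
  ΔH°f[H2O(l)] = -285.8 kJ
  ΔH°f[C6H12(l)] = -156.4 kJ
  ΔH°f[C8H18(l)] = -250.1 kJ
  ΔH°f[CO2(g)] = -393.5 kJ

ΔH° = -3101.4 kJ

ΔH°rxn = Σ nΔHf°(products) − Σ nΔHf°(reactants).
Products: 2·(-156.4) + 4·(-393.5) + 6·(-285.8) = -3601.6
Reactants: 7·(+0.0) + 2·(-250.1) = -500.2
ΔH° = (-3601.6) − (-500.2) = -3101.4 kJ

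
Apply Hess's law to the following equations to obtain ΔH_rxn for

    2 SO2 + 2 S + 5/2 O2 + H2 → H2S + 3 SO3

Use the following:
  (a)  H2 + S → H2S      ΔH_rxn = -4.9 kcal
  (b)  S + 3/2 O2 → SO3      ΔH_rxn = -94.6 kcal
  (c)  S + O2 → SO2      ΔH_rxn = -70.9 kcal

ΔH_rxn = -146.9 kcal

(a) as written (H2S already on the product side): -4.9 kcal
(b) × 3 (×3 to match 3 SO3 in the target): (3)·(-94.6) = -283.8 kcal
(c) reversed and × 2 (reverse to put SO2 on the reactant side; ×2 to match 2 SO2 in the target): (-2)·(-70.9) = +141.8 kcal
ΔH_rxn = (-4.9) + (-283.8) + (+141.8) = -146.9 kcal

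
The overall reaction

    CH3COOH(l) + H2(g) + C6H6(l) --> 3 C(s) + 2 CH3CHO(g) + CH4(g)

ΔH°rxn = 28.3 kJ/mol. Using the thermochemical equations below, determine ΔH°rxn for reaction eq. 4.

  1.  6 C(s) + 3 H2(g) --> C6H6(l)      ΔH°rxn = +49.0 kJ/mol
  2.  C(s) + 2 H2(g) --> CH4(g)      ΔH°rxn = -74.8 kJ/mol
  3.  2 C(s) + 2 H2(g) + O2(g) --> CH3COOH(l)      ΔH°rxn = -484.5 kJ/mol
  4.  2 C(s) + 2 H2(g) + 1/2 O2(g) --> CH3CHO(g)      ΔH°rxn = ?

ΔH°rxn = -166.2 kJ/mol

eq. 1 reversed: -49.0 kJ/mol
eq. 2 as written: -74.8 kJ/mol
eq. 3 reversed: +484.5 kJ/mol
eq. 4 × 2: contributes 2·x
+28.3 = (-49.0) + (-74.8) + (+484.5) + 2·x
x = (+28.3 − (+360.7)) / (2) = -166.2 kJ/mol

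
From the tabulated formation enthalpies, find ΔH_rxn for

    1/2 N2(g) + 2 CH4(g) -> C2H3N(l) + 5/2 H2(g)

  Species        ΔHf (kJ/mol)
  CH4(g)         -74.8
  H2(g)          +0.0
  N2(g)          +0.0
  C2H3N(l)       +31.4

Products: 1·(+31.4) + 5/2·(+0.0) = +31.4
Reactants: 1/2·(+0.0) + 2·(-74.8) = -149.6
ΔH_rxn = (+31.4) − (-149.6) = 181.0 kJ/mol

ΔH_rxn = 181.0 kJ/mol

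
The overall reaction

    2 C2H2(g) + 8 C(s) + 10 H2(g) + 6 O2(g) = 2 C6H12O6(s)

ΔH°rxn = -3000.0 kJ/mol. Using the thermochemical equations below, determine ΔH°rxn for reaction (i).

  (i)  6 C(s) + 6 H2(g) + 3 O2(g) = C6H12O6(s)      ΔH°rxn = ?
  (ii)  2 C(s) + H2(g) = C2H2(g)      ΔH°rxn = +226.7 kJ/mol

(i) × 2: contributes 2·x
(ii) reversed and × 2: (-2)·(+226.7) = -453.4 kJ/mol
-3000.0 = (-453.4) + 2·x
x = (-3000.0 − (-453.4)) / (2) = -1273.3 kJ/mol

ΔH°rxn = -1273.3 kJ/mol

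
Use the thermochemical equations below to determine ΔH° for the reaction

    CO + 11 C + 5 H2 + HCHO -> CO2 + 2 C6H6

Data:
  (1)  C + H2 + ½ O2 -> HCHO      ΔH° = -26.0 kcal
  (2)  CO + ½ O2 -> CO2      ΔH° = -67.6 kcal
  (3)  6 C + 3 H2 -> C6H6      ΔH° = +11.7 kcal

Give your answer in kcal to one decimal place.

(1) reversed: +26.0 kcal
(2) as written: -67.6 kcal
(3) × 2: (2)·(+11.7) = +23.4 kcal
Summing the manipulated equations, ΔH° = (+26.0) + (-67.6) + (+23.4) = -18.2 kcal

ΔH° = -18.2 kcal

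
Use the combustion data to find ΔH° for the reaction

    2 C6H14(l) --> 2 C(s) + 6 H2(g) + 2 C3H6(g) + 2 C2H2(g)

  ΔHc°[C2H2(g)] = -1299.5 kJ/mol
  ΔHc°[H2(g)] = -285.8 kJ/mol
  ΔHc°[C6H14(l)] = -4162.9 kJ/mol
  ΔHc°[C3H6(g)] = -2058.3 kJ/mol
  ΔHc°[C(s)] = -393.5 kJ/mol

With combustion enthalpies, reactants minus products:
= [2·(-4162.9)] − [2·(-393.5) + 6·(-285.8) + 2·(-2058.3) + 2·(-1299.5)]
= 891.6 kJ/mol

ΔH° = 891.6 kJ/mol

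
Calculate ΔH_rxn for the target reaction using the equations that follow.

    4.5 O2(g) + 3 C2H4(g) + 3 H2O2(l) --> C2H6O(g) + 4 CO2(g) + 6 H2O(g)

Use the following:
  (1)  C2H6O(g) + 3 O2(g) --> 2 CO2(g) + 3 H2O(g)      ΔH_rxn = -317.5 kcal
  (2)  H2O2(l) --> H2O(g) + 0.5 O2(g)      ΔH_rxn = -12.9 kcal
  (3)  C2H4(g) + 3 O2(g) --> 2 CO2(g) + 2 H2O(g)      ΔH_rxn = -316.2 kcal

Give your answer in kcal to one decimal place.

ΔH_rxn = -669.8 kcal

(1) reversed: +317.5 kcal
(2) × 3: (3)·(-12.9) = -38.7 kcal
(3) × 3: (3)·(-316.2) = -948.6 kcal
By Hess's law, ΔH_rxn = (+317.5) + (-38.7) + (-948.6) = -669.8 kcal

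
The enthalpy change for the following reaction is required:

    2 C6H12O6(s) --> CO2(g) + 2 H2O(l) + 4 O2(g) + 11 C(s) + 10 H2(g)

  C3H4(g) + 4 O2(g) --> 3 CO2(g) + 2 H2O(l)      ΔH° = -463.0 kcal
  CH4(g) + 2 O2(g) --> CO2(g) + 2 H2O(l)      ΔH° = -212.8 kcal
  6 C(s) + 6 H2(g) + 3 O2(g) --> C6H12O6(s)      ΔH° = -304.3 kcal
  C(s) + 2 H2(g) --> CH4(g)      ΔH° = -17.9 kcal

equation 1: not needed.
equation 2 as written: -212.8 kcal
equation 3 reversed and × 2: (-2)·(-304.3) = +608.6 kcal
equation 4 as written: -17.9 kcal
ΔH° = (1)·(-212.8) + (-2)·(-304.3) + (1)·(-17.9) = 377.9 kcal

ΔH° = 377.9 kcal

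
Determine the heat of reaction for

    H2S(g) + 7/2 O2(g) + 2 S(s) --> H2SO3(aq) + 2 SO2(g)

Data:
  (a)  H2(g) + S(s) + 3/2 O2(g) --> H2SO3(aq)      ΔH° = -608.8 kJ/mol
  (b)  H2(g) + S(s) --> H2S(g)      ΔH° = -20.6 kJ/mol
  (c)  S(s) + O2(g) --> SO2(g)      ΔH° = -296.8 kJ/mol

ΔH° = -1181.8 kJ/mol

(a) as written: -608.8 kJ/mol
(b) reversed: +20.6 kJ/mol
(c) × 2: (2)·(-296.8) = -593.6 kJ/mol
Summing the manipulated equations, ΔH° = (-608.8) + (+20.6) + (-593.6) = -1181.8 kJ/mol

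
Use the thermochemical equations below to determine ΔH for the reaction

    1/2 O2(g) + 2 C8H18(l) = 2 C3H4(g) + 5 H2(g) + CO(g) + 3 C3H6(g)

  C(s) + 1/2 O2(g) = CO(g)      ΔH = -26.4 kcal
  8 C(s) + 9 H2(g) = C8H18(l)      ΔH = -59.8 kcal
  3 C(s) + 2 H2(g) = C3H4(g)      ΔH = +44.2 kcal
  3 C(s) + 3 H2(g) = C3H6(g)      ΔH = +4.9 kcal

ΔH = 196.3 kcal

equation 1 as written (CO(g) already on the product side): -26.4 kcal
equation 2 reversed and × 2 (reverse to put C8H18(l) on the reactant side; ×2 to match 2 C8H18(l) in the target): (-2)·(-59.8) = +119.6 kcal
equation 3 × 2 (scale by 2 for the 2 C3H4(g)): (2)·(+44.2) = +88.4 kcal
equation 4 × 3 (scale by 3 for the 3 C3H6(g)): (3)·(+4.9) = +14.7 kcal
Since enthalpy is a state function, ΔH = (-26.4) + (+119.6) + (+88.4) + (+14.7) = 196.3 kcal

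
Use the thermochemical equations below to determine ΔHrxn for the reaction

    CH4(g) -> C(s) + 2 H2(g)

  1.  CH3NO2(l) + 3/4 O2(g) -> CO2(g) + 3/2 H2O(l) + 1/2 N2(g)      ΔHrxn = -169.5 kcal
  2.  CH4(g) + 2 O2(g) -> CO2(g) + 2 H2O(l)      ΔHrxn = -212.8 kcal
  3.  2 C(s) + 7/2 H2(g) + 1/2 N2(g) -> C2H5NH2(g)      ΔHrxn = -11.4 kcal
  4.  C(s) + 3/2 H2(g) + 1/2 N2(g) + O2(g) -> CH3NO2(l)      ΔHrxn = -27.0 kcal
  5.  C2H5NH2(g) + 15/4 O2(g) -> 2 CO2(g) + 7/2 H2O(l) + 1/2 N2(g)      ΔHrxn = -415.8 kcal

ΔHrxn = 17.9 kcal

eq. 1 as written: -169.5 kcal
eq. 2 as written (CH4(g) already on the reactant side): -212.8 kcal
eq. 3 reversed: +11.4 kcal
eq. 4 as written: -27.0 kcal
eq. 5 reversed: +415.8 kcal
Since enthalpy is a state function, ΔHrxn = (-169.5) + (-212.8) + (+11.4) + (-27.0) + (+415.8) = 17.9 kcal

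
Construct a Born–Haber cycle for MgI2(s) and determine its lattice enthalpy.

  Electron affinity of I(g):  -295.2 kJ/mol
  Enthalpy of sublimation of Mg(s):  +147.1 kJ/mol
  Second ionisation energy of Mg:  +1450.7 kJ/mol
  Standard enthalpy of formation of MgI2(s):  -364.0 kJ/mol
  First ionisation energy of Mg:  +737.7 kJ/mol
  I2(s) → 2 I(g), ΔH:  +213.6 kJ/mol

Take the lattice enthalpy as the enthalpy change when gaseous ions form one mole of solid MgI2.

ΔHf° = 1·ΔHsub + 1·(ΣIE) + 1·D(I2) + 2·EA + U
-364.0 = 1·(+147.1) + 1·(+2188.4) + 1·(+213.6) + 2·(-295.2) + U
U = -364.0 − (+1958.7) = -2322.7 kJ/mol

U = -2322.7 kJ/mol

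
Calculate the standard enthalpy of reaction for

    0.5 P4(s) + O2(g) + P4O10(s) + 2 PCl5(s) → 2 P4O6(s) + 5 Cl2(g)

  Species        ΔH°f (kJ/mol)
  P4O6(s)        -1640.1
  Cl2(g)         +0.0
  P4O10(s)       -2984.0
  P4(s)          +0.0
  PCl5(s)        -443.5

Products: 2·(-1640.1) + 5·(+0.0) = -3280.2
Reactants: 1/2·(+0.0) + 1·(+0.0) + 1·(-2984.0) + 2·(-443.5) = -3871.0
ΔH°rxn = (-3280.2) − (-3871.0) = 590.8 kJ/mol

ΔH°rxn = 590.8 kJ/mol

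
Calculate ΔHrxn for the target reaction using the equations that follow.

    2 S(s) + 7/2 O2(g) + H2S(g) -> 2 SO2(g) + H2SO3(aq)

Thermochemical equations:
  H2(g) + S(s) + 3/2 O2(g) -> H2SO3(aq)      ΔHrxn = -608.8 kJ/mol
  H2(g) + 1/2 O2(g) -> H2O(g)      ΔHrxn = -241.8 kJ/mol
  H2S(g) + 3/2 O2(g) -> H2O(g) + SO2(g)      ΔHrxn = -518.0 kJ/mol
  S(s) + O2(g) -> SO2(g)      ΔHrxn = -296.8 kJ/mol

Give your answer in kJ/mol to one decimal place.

equation 1 as written (H2SO3(aq) already on the product side): -608.8 kJ/mol
equation 2 reversed: +241.8 kJ/mol
equation 3 as written (H2S(g) already on the reactant side): -518.0 kJ/mol
equation 4 as written: -296.8 kJ/mol
ΔHrxn = (-608.8) + (+241.8) + (-518.0) + (-296.8) = -1181.8 kJ/mol

ΔHrxn = -1181.8 kJ/mol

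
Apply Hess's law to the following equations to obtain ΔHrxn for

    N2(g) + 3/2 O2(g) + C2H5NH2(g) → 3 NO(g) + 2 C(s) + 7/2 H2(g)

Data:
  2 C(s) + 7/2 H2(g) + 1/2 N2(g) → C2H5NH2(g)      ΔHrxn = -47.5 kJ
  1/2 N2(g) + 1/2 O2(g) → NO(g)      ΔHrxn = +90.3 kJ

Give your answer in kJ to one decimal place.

ΔHrxn = 318.4 kJ

equation 1 reversed (reverse to put C2H5NH2(g) on the reactant side): +47.5 kJ
equation 2 × 3 (×3 to match 3 NO(g) in the target): (3)·(+90.3) = +270.9 kJ
ΔHrxn = (-1)·(-47.5) + (3)·(+90.3) = 318.4 kJ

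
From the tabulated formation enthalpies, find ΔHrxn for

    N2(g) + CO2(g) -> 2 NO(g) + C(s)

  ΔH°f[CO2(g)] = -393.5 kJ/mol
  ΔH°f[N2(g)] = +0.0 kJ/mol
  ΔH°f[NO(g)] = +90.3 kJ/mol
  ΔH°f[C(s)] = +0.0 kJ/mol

ΔH°rxn = Σ nΔHf°(products) − Σ nΔHf°(reactants).
Products: 2·(+90.3) + 1·(+0.0) = +180.6
Reactants: 1·(+0.0) + 1·(-393.5) = -393.5
ΔHrxn = (+180.6) − (-393.5) = 574.1 kJ/mol

ΔHrxn = 574.1 kJ/mol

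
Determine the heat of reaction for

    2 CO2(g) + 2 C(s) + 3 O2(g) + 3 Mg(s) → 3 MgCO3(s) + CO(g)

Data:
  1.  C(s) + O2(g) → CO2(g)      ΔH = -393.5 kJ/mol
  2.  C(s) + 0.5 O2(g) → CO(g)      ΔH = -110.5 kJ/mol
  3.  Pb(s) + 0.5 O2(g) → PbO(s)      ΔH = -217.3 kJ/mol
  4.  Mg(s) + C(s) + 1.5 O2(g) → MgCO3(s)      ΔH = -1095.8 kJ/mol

ΔH = -2610.9 kJ/mol

eq. 1 reversed and × 2: (-2)·(-393.5) = +787.0 kJ/mol
eq. 2 as written: -110.5 kJ/mol
eq. 3: not needed.
eq. 4 × 3: (3)·(-1095.8) = -3287.4 kJ/mol
ΔH = (-2)·(-393.5) + (1)·(-110.5) + (3)·(-1095.8) = -2610.9 kJ/mol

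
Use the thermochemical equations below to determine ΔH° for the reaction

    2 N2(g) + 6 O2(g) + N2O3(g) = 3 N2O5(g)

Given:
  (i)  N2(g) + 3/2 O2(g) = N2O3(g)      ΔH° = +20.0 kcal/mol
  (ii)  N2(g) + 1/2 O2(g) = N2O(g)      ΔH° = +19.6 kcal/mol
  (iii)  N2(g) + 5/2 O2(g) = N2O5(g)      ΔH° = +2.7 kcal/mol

ΔH° = -11.9 kcal/mol

(i) reversed (reverse to put N2O3(g) on the reactant side): -20.0 kcal/mol
(ii): not needed (N2O(g) appears nowhere else).
(iii) × 3 (×3 to match 3 N2O5(g) in the target): (3)·(+2.7) = +8.1 kcal/mol
ΔH° = (-1)·(+20.0) + (3)·(+2.7) = -11.9 kcal/mol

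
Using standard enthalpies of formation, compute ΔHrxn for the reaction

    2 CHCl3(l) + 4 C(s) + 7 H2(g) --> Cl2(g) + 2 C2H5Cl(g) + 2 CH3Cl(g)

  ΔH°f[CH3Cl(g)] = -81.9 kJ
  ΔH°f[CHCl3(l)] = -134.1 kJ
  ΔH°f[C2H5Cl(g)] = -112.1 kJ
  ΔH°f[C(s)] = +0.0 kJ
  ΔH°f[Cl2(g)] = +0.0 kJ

ΔH°rxn = Σ nΔHf°(products) − Σ nΔHf°(reactants).
Products: 1·(+0.0) + 2·(-112.1) + 2·(-81.9) = -388.0
Reactants: 2·(-134.1) + 4·(+0.0) + 7·(+0.0) = -268.2
ΔHrxn = (-388.0) − (-268.2) = -119.8 kJ

ΔHrxn = -119.8 kJ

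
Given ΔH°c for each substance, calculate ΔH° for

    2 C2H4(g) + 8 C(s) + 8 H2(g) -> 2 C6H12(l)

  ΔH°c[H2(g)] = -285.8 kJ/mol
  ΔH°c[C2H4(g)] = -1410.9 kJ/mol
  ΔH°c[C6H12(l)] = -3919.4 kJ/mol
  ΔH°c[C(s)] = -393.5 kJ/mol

Using ΔH = Σ nΔHc°(reactants) − Σ nΔHc°(products):
= [2·(-1410.9) + 8·(-393.5) + 8·(-285.8)] − [2·(-3919.4)]
= -417.4 kJ/mol

ΔH° = -417.4 kJ/mol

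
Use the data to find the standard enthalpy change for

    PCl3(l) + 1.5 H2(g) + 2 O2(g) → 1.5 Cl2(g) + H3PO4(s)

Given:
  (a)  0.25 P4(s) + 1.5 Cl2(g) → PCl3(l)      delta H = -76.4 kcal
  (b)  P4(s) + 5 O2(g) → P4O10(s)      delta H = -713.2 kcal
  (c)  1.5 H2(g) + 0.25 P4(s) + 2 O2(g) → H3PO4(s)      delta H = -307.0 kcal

delta H = -230.6 kcal

(a) reversed (PCl3(l) must end up as a reactant): +76.4 kcal
(b): not needed (P4O10(s) appears nowhere else).
(c) as written (H3PO4(s) already on the product side): -307.0 kcal
delta H = (+76.4) + (-307.0) = -230.6 kcal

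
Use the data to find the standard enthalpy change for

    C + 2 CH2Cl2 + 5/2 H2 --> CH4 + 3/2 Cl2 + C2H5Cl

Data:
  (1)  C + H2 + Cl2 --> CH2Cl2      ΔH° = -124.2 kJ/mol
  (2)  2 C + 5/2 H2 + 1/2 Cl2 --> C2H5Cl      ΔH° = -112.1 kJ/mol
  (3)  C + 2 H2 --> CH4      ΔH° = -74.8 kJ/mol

(1) reversed and × 2: (-2)·(-124.2) = +248.4 kJ/mol
(2) as written: -112.1 kJ/mol
(3) as written: -74.8 kJ/mol
ΔH° = (-2)·(-124.2) + (1)·(-112.1) + (1)·(-74.8) = 61.5 kJ/mol

ΔH° = 61.5 kJ/mol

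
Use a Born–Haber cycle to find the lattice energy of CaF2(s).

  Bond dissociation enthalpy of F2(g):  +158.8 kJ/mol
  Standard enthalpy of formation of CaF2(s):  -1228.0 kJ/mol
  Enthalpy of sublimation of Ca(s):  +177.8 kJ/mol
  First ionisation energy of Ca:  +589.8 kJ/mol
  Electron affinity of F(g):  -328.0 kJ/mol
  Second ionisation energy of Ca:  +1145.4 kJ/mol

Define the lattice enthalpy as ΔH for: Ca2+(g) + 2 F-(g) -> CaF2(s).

ΔHf° = 1·ΔHsub + 1·(ΣIE) + 1·D(F2) + 2·EA + U
-1228.0 = 1·(+177.8) + 1·(+1735.2) + 1·(+158.8) + 2·(-328.0) + U
U = -1228.0 − (+1415.8) = -2643.8 kJ/mol

U = -2643.8 kJ/mol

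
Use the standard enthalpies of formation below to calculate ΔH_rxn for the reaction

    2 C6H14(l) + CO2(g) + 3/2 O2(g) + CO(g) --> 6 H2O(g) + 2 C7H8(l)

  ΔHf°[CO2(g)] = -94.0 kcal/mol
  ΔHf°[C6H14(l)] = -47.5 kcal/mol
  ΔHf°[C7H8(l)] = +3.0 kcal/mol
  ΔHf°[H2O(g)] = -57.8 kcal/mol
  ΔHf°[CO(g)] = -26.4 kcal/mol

ΔH_rxn = -125.4 kcal/mol

Products: 6·(-57.8) + 2·(+3.0) = -340.8
Reactants: 2·(-47.5) + 1·(-94.0) + 3/2·(+0.0) + 1·(-26.4) = -215.4
ΔH_rxn = (-340.8) − (-215.4) = -125.4 kcal/mol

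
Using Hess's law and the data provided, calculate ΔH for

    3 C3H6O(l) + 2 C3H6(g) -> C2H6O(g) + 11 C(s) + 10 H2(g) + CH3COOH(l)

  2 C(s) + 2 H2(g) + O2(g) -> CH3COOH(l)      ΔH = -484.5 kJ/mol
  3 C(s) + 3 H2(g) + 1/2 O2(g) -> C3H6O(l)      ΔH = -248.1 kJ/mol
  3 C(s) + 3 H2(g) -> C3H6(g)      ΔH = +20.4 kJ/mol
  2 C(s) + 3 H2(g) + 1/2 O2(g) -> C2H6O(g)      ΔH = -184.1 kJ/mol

equation 1 as written: -484.5 kJ/mol
equation 2 reversed and × 3: (-3)·(-248.1) = +744.3 kJ/mol
equation 3 reversed and × 2: (-2)·(+20.4) = -40.8 kJ/mol
equation 4 as written: -184.1 kJ/mol
ΔH = (-484.5) + (+744.3) + (-40.8) + (-184.1) = 34.9 kJ/mol

ΔH = 34.9 kJ/mol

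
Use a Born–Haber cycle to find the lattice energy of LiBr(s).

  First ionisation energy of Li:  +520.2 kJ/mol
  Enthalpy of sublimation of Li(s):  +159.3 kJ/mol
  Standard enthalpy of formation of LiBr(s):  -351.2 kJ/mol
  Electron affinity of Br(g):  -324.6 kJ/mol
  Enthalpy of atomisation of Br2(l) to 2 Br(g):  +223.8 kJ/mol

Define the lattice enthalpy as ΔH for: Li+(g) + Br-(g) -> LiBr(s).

ΔHf° = 1·ΔHsub + 1·(ΣIE) + 1/2·D(Br2) + 1·EA + U
-351.2 = 1·(+159.3) + 1·(+520.2) + 1/2·(+223.8) + 1·(-324.6) + U
U = -351.2 − (+466.8) = -818.0 kJ/mol

U = -818.0 kJ/mol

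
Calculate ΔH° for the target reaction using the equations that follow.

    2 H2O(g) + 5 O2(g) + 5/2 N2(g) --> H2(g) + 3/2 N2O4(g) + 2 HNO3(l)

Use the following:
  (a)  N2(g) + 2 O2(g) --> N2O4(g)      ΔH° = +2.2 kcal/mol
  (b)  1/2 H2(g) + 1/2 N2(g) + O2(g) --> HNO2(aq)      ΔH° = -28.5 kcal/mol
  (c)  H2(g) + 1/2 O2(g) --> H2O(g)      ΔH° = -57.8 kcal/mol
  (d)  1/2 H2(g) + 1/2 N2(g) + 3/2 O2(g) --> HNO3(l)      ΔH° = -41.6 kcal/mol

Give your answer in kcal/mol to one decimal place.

ΔH° = 35.7 kcal/mol

(a) × 3/2 (scale by 3/2 for the 3/2 N2O4(g)): (3/2)·(+2.2) = +3.3 kcal/mol
(b): not needed (HNO2(aq) appears nowhere else).
(c) reversed and × 2 (reverse to put H2O(g) on the reactant side; scale by 2 for the 2 H2O(g)): (-2)·(-57.8) = +115.6 kcal/mol
(d) × 2 (×2 to match 2 HNO3(l) in the target): (2)·(-41.6) = -83.2 kcal/mol
ΔH° = (+3.3) + (+115.6) + (-83.2) = 35.7 kcal/mol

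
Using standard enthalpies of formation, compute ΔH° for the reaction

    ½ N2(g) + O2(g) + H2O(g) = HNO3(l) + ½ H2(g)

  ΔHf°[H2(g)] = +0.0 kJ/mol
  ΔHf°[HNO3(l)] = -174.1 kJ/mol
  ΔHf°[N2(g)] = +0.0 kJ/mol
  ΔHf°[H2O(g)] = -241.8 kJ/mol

ΔH° = 67.7 kJ/mol

Products: 1·(-174.1) + 1/2·(+0.0) = -174.1
Reactants: 1/2·(+0.0) + 1·(+0.0) + 1·(-241.8) = -241.8
ΔH° = (-174.1) − (-241.8) = 67.7 kJ/mol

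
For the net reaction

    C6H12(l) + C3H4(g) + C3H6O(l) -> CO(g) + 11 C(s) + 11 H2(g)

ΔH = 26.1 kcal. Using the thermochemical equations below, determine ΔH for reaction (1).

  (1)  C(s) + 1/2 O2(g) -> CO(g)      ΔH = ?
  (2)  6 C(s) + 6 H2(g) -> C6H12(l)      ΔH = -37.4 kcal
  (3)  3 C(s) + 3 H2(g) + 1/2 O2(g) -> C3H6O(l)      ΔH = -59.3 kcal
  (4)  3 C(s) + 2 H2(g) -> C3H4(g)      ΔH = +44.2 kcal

ΔH = -26.4 kcal

(1) as written: contributes x
(2) reversed: +37.4 kcal
(3) reversed: +59.3 kcal
(4) reversed: -44.2 kcal
+26.1 = (+37.4) + (+59.3) + (-44.2) + x
x = (+26.1 − (+52.5)) / (1) = -26.4 kcal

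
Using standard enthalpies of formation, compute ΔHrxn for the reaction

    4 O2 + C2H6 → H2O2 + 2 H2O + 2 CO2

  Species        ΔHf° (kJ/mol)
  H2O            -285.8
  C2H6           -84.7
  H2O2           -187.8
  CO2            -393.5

ΔHrxn = -1461.7 kJ/mol

Products: 1·(-187.8) + 2·(-285.8) + 2·(-393.5) = -1546.4
Reactants: 4·(+0.0) + 1·(-84.7) = -84.7
ΔHrxn = (-1546.4) − (-84.7) = -1461.7 kJ/mol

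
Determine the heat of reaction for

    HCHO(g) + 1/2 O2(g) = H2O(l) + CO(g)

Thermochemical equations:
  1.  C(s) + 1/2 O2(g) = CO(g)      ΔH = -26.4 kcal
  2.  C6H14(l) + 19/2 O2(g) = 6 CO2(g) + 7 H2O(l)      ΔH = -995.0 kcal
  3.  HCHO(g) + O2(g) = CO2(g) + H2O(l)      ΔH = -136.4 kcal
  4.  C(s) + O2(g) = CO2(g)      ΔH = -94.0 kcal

eq. 1 as written: -26.4 kcal
eq. 2: not needed.
eq. 3 as written: -136.4 kcal
eq. 4 reversed: +94.0 kcal
ΔH = (-26.4) + (-136.4) + (+94.0) = -68.8 kcal

ΔH = -68.8 kcal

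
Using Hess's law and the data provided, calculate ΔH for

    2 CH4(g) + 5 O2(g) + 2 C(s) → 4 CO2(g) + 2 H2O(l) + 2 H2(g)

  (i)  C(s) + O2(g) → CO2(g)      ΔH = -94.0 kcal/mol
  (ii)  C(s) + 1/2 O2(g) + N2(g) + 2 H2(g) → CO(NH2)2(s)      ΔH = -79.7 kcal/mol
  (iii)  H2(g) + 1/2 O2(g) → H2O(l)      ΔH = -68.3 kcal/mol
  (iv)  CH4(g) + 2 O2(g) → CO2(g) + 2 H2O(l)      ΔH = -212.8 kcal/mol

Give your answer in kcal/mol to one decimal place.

(i) × 2: (2)·(-94.0) = -188.0 kcal/mol
(ii): not needed.
(iii) reversed and × 2: (-2)·(-68.3) = +136.6 kcal/mol
(iv) × 2: (2)·(-212.8) = -425.6 kcal/mol
By Hess's law, ΔH = (2)·(-94.0) + (-2)·(-68.3) + (2)·(-212.8) = -477.0 kcal/mol

ΔH = -477.0 kcal/mol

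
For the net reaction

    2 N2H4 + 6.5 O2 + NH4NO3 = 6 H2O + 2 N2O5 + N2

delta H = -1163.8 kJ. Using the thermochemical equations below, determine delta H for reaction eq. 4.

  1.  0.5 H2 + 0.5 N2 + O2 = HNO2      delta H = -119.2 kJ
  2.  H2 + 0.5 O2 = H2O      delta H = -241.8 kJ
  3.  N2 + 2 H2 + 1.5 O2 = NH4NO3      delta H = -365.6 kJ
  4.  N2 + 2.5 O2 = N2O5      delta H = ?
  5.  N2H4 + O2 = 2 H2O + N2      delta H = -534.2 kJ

eq. 1: not needed.
eq. 2 × 2: (2)·(-241.8) = -483.6 kJ
eq. 3 reversed: +365.6 kJ
eq. 4 × 2: contributes 2·x
eq. 5 × 2: (2)·(-534.2) = -1068.4 kJ
-1163.8 = (-483.6) + (+365.6) + (-1068.4) + 2·x
x = (-1163.8 − (-1186.4)) / (2) = 11.3 kJ

delta H = 11.3 kJ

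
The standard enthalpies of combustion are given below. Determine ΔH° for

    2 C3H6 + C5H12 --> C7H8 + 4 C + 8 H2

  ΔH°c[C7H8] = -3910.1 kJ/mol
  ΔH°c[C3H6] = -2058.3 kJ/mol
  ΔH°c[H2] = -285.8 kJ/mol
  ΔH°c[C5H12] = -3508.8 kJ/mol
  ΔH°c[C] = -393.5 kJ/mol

ΔH° = 145.1 kJ/mol

Using ΔH = Σ nΔHc°(reactants) − Σ nΔHc°(products):
= [2·(-2058.3) + 1·(-3508.8)] − [1·(-3910.1) + 4·(-393.5) + 8·(-285.8)]
= 145.1 kJ/mol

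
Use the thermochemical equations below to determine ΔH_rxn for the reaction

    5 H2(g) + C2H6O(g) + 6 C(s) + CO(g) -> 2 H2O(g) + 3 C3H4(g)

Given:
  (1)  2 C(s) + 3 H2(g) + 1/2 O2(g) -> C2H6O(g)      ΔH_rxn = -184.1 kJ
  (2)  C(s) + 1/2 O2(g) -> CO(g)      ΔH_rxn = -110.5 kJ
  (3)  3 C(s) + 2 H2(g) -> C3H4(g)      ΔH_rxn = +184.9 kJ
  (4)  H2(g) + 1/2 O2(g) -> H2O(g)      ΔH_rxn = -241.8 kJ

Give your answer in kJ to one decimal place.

(1) reversed (reverse to put C2H6O(g) on the reactant side): +184.1 kJ
(2) reversed (reverse to put CO(g) on the reactant side): +110.5 kJ
(3) × 3 (scale by 3 for the 3 C3H4(g)): (3)·(+184.9) = +554.7 kJ
(4) × 2 (scale by 2 for the 2 H2O(g)): (2)·(-241.8) = -483.6 kJ
By Hess's law, ΔH_rxn = (-1)·(-184.1) + (-1)·(-110.5) + (3)·(+184.9) + (2)·(-241.8) = 365.7 kJ

ΔH_rxn = 365.7 kJ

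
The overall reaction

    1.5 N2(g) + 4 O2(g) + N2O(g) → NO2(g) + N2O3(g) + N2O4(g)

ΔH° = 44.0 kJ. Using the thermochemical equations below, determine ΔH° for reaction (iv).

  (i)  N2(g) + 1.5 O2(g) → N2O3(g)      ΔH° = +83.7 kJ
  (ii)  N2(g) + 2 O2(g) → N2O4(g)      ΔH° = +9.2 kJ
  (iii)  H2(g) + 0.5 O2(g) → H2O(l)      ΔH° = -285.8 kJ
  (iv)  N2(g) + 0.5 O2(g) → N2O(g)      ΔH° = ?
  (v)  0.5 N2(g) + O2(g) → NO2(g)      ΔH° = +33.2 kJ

(i) as written (N2O3(g) already on the product side): +83.7 kJ
(ii) as written (N2O4(g) already on the product side): +9.2 kJ
(iii): not needed (H2O(l) appears nowhere else).
(iv) reversed (reverse to put N2O(g) on the reactant side): contributes −x
(v) as written (NO2(g) already on the product side): +33.2 kJ
+44.0 = (+83.7) + (+9.2) + (+33.2) − x
x = (+44.0 − (+126.1)) / (-1) = 82.1 kJ

ΔH° = 82.1 kJ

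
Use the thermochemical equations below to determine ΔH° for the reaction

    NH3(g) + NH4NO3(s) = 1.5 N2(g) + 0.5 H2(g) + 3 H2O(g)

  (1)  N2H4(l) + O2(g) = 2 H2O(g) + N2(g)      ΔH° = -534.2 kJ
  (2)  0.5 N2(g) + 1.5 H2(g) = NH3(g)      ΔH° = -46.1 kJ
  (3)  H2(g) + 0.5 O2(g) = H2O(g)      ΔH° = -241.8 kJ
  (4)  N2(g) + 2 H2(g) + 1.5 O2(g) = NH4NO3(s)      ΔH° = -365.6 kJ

(1): not needed (N2H4(l) appears nowhere else).
(2) reversed (NH3(g) must end up as a reactant): +46.1 kJ
(3) × 3: (3)·(-241.8) = -725.4 kJ
(4) reversed (NH4NO3(s) must end up as a reactant): +365.6 kJ
ΔH° = (+46.1) + (-725.4) + (+365.6) = -313.7 kJ

ΔH° = -313.7 kJ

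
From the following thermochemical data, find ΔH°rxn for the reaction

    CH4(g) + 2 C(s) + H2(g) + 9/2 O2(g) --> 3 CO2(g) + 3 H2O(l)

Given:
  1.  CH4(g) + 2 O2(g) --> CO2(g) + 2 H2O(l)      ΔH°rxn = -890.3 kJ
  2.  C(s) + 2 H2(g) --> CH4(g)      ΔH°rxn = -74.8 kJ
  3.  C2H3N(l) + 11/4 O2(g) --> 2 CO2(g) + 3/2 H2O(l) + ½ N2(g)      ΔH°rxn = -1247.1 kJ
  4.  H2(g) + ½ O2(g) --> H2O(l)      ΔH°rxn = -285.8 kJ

ΔH°rxn = -1963.1 kJ

eq. 1 × 3: (3)·(-890.3) = -2670.9 kJ
eq. 2 × 2 (scale by 2 for the 2 C(s)): (2)·(-74.8) = -149.6 kJ
eq. 3: not needed (C2H3N(l) appears nowhere else).
eq. 4 reversed and × 3: (-3)·(-285.8) = +857.4 kJ
By Hess's law, ΔH°rxn = (3)·(-890.3) + (2)·(-74.8) + (-3)·(-285.8) = -1963.1 kJ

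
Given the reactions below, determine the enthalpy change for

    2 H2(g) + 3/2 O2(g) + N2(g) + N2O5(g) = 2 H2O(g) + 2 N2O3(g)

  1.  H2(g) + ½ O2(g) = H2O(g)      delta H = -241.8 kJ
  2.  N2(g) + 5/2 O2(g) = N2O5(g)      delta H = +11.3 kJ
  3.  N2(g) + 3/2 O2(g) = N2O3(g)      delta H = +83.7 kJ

delta H = -327.5 kJ

eq. 1 × 2 (scale by 2 for the 2 H2O(g)): (2)·(-241.8) = -483.6 kJ
eq. 2 reversed (reverse to put N2O5(g) on the reactant side): -11.3 kJ
eq. 3 × 2 (scale by 2 for the 2 N2O3(g)): (2)·(+83.7) = +167.4 kJ
delta H = (2)·(-241.8) + (-1)·(+11.3) + (2)·(+83.7) = -327.5 kJ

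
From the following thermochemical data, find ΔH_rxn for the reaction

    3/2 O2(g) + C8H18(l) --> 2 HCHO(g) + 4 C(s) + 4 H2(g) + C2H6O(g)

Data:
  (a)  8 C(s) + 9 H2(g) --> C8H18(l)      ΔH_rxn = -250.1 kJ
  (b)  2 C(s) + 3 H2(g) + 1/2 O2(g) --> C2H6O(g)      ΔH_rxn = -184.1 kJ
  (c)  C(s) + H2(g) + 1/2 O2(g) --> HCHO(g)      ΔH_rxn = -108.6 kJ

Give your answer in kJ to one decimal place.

ΔH_rxn = -151.2 kJ

(a) reversed: +250.1 kJ
(b) as written: -184.1 kJ
(c) × 2: (2)·(-108.6) = -217.2 kJ
ΔH_rxn = (-1)·(-250.1) + (1)·(-184.1) + (2)·(-108.6) = -151.2 kJ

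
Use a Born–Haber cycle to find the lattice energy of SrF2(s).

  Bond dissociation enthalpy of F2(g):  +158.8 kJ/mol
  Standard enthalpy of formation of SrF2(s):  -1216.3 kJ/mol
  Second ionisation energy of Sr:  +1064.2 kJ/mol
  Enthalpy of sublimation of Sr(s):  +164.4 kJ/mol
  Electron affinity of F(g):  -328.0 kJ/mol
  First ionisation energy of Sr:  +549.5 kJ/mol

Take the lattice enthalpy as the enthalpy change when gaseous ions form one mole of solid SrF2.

U = -2497.2 kJ/mol

ΔHf° = 1·ΔHsub + 1·(ΣIE) + 1·D(F2) + 2·EA + U
-1216.3 = 1·(+164.4) + 1·(+1613.7) + 1·(+158.8) + 2·(-328.0) + U
U = -1216.3 − (+1280.9) = -2497.2 kJ/mol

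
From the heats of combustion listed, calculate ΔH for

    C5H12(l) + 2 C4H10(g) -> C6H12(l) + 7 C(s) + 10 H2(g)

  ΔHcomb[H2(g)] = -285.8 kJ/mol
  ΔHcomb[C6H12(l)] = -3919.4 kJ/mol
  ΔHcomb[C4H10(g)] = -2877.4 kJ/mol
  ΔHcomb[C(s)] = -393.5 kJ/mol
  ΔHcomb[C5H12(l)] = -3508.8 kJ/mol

ΔH = 268.3 kJ/mol

With combustion enthalpies, reactants minus products:
= [1·(-3508.8) + 2·(-2877.4)] − [1·(-3919.4) + 7·(-393.5) + 10·(-285.8)]
= 268.3 kJ/mol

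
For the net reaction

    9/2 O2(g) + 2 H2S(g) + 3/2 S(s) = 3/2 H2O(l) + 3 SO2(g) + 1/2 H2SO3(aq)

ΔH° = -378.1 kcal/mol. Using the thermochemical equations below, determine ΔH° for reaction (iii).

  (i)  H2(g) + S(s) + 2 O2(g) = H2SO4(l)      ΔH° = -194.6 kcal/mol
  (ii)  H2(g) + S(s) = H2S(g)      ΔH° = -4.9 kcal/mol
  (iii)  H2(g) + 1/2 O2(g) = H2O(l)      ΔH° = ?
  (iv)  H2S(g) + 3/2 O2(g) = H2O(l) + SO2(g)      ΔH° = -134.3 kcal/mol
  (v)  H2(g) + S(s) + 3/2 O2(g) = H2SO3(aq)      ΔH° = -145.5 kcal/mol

ΔH° = -68.3 kcal/mol

(i): not needed.
(ii) as written: -4.9 kcal/mol
(iii) reversed and × 3/2: contributes −3/2·x
(iv) × 3: (3)·(-134.3) = -402.9 kcal/mol
(v) × 1/2: (1/2)·(-145.5) = -72.75 kcal/mol
-378.1 = (-4.9) + (-402.9) + (-72.75) − 3/2·x
x = (-378.1 − (-480.55)) / (-3/2) = -68.3 kcal/mol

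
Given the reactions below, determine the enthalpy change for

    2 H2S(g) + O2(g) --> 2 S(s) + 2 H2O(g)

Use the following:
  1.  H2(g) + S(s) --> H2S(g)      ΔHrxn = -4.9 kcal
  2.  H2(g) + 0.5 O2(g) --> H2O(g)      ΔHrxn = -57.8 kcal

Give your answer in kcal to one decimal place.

ΔHrxn = -105.8 kcal

eq. 1 reversed and × 2 (reverse to put H2S(g) on the reactant side; scale by 2 for the 2 H2S(g)): (-2)·(-4.9) = +9.8 kcal
eq. 2 × 2 (scale by 2 for the 2 H2O(g)): (2)·(-57.8) = -115.6 kcal
ΔHrxn = (+9.8) + (-115.6) = -105.8 kcal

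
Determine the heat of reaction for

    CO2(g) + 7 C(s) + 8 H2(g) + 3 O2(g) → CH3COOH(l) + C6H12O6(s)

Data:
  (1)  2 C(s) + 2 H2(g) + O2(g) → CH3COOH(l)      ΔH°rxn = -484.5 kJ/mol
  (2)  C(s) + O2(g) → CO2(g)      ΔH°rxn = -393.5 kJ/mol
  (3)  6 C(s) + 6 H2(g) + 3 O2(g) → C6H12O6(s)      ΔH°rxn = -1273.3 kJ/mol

ΔH°rxn = -1364.3 kJ/mol

(1) as written: -484.5 kJ/mol
(2) reversed: +393.5 kJ/mol
(3) as written: -1273.3 kJ/mol
ΔH°rxn = (1)·(-484.5) + (-1)·(-393.5) + (1)·(-1273.3) = -1364.3 kJ/mol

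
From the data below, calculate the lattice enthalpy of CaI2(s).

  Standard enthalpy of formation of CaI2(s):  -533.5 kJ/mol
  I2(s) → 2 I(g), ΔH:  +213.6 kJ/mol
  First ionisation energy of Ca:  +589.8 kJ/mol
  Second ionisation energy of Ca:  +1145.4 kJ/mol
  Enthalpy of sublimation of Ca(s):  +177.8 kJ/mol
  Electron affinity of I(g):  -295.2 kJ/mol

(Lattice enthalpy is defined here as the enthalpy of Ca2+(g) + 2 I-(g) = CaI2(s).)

U = -2069.7 kJ/mol

ΔHf° = 1·ΔHsub + 1·(ΣIE) + 1·D(I2) + 2·EA + U
-533.5 = 1·(+177.8) + 1·(+1735.2) + 1·(+213.6) + 2·(-295.2) + U
U = -533.5 − (+1536.2) = -2069.7 kJ/mol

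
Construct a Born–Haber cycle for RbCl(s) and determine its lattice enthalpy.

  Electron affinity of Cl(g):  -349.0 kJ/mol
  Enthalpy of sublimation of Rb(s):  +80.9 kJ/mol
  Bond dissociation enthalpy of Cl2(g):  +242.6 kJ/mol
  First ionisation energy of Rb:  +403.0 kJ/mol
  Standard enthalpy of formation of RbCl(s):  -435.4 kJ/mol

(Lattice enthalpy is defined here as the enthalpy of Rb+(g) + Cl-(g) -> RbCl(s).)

U = -691.6 kJ/mol

ΔHf° = 1·ΔHsub + 1·(ΣIE) + 1/2·D(Cl2) + 1·EA + U
-435.4 = 1·(+80.9) + 1·(+403.0) + 1/2·(+242.6) + 1·(-349.0) + U
U = -435.4 − (+256.2) = -691.6 kJ/mol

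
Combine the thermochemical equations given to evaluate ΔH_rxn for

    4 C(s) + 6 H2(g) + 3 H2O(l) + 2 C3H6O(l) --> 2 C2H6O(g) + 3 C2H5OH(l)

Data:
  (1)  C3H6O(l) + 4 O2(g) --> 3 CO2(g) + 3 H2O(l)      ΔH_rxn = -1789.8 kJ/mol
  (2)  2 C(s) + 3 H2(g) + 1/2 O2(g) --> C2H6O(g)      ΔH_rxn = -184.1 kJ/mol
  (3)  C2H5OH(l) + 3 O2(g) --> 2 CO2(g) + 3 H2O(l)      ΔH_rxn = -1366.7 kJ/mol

(1) × 2 (scale by 2 for the 2 C3H6O(l)): (2)·(-1789.8) = -3579.6 kJ/mol
(2) × 2 (×2 to match 2 C2H6O(g) in the target): (2)·(-184.1) = -368.2 kJ/mol
(3) reversed and × 3 (reverse to put C2H5OH(l) on the product side; scale by 3 for the 3 C2H5OH(l)): (-3)·(-1366.7) = +4100.1 kJ/mol
Since enthalpy is a state function, ΔH_rxn = (2)·(-1789.8) + (2)·(-184.1) + (-3)·(-1366.7) = 152.3 kJ/mol

ΔH_rxn = 152.3 kJ/mol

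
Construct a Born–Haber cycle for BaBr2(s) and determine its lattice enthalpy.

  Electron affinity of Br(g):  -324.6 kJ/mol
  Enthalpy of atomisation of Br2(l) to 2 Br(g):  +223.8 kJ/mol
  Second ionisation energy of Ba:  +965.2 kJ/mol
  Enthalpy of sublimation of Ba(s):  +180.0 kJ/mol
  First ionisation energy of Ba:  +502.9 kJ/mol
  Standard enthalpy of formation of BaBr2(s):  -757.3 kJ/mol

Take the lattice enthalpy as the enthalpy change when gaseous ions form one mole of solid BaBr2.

ΔHf° = 1·ΔHsub + 1·(ΣIE) + 1·D(Br2) + 2·EA + U
-757.3 = 1·(+180.0) + 1·(+1468.1) + 1·(+223.8) + 2·(-324.6) + U
U = -757.3 − (+1222.7) = -1980.0 kJ/mol

U = -1980.0 kJ/mol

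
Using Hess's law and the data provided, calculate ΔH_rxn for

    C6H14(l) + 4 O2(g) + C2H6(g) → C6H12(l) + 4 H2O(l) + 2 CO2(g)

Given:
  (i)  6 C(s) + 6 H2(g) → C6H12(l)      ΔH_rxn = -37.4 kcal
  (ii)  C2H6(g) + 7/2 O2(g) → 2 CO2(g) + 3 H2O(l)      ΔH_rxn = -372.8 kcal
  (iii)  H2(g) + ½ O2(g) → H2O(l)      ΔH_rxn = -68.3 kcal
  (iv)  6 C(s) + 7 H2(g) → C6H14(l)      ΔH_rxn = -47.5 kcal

ΔH_rxn = -431.0 kcal

(i) as written: -37.4 kcal
(ii) as written: -372.8 kcal
(iii) as written: -68.3 kcal
(iv) reversed: +47.5 kcal
ΔH_rxn = (1)·(-37.4) + (1)·(-372.8) + (1)·(-68.3) + (-1)·(-47.5) = -431.0 kcal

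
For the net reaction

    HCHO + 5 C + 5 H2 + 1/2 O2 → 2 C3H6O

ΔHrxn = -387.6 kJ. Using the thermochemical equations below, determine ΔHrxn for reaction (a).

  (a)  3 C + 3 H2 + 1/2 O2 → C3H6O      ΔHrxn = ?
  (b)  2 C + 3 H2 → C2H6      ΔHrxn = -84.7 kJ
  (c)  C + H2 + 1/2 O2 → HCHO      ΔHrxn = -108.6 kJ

(a) × 2 (×2 to match 2 C3H6O in the target): contributes 2·x
(b): not needed (C2H6 appears nowhere else).
(c) reversed (reverse to put HCHO on the reactant side): +108.6 kJ
-387.6 = (+108.6) + 2·x
x = (-387.6 − (+108.6)) / (2) = -248.1 kJ

ΔHrxn = -248.1 kJ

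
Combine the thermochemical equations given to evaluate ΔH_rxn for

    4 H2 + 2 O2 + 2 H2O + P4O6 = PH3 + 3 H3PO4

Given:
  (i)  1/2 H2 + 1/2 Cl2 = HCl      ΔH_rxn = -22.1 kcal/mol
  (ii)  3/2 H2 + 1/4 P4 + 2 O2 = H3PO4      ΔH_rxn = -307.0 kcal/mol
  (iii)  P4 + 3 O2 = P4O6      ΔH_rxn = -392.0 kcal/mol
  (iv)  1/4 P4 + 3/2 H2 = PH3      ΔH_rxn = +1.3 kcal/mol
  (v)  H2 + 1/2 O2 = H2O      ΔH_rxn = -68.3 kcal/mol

(i): not needed.
(ii) × 3: (3)·(-307.0) = -921.0 kcal/mol
(iii) reversed: +392.0 kcal/mol
(iv) as written: +1.3 kcal/mol
(v) reversed and × 2: (-2)·(-68.3) = +136.6 kcal/mol
ΔH_rxn = (3)·(-307.0) + (-1)·(-392.0) + (1)·(+1.3) + (-2)·(-68.3) = -391.1 kcal/mol

ΔH_rxn = -391.1 kcal/mol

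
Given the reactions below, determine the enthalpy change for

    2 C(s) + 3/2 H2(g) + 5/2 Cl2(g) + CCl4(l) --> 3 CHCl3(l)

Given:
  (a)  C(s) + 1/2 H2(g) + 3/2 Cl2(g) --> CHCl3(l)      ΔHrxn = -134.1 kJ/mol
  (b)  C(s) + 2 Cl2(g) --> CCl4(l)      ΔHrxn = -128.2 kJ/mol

(a) × 3 (scale by 3 for the 3 CHCl3(l)): (3)·(-134.1) = -402.3 kJ/mol
(b) reversed (reverse to put CCl4(l) on the reactant side): +128.2 kJ/mol
ΔHrxn = (-402.3) + (+128.2) = -274.1 kJ/mol

ΔHrxn = -274.1 kJ/mol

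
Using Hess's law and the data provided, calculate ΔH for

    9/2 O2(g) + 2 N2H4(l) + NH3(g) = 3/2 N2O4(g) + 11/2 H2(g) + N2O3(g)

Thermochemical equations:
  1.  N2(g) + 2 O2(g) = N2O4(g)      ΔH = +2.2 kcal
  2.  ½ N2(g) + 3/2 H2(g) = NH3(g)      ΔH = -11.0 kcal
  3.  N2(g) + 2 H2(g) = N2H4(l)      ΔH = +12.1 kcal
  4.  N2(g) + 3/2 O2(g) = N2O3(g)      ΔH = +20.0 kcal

eq. 1 × 3/2 (scale by 3/2 for the 3/2 N2O4(g)): (3/2)·(+2.2) = +3.3 kcal
eq. 2 reversed (NH3(g) must end up as a reactant): +11.0 kcal
eq. 3 reversed and × 2 (reverse to put N2H4(l) on the reactant side; ×2 to match 2 N2H4(l) in the target): (-2)·(+12.1) = -24.2 kcal
eq. 4 as written (N2O3(g) already on the product side): +20.0 kcal
Combining the equations, ΔH = (+3.3) + (+11.0) + (-24.2) + (+20.0) = 10.1 kcal

ΔH = 10.1 kcal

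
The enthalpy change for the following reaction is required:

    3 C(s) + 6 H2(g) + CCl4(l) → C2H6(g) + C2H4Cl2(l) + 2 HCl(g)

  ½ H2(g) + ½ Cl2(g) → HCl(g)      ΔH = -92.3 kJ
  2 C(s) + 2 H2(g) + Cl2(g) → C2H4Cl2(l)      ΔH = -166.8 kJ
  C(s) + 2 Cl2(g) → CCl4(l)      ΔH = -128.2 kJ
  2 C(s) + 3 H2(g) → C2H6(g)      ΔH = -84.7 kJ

ΔH = -307.9 kJ

equation 1 × 2: (2)·(-92.3) = -184.6 kJ
equation 2 as written: -166.8 kJ
equation 3 reversed: +128.2 kJ
equation 4 as written: -84.7 kJ
By Hess's law, ΔH = (-184.6) + (-166.8) + (+128.2) + (-84.7) = -307.9 kJ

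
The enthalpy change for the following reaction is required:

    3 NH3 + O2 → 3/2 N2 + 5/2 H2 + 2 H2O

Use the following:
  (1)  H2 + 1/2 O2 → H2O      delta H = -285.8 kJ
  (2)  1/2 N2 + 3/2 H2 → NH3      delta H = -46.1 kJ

(1) × 2: (2)·(-285.8) = -571.6 kJ
(2) reversed and × 3: (-3)·(-46.1) = +138.3 kJ
Combining the equations, delta H = (-571.6) + (+138.3) = -433.3 kJ

delta H = -433.3 kJ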